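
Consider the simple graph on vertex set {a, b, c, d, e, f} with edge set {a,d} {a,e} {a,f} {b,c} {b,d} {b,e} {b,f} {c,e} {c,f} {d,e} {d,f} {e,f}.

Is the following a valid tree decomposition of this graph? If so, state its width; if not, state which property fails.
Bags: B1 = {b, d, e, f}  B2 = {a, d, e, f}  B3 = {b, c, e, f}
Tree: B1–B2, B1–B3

Yes; width 3.

Every vertex of G appears in some bag (union = {a, b, c, d, e, f}); every edge is covered by a bag; and for each vertex v the set of bags containing v is connected in the bag tree. The decomposition is therefore valid. The largest bag has 4 vertices, so the width is 3.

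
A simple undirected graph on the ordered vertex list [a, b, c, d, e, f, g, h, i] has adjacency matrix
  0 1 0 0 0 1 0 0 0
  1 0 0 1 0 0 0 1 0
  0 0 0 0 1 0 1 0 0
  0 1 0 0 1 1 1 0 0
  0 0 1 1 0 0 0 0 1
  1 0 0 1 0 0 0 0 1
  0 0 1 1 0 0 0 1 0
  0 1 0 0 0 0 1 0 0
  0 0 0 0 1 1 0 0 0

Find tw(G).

A width-3 tree decomposition is:
Bags: B1 = {a, b, g, h}  B2 = {a, b, d, g}  B3 = {a, d, f, g}  B4 = {c, d, f, g}  B5 = {c, d, e, f}  B6 = {c, e, f, i}
Tree: B1–B2, B2–B3, B3–B4, B4–B5, B5–B6
The largest bag has 4 vertices, giving width 3; this decomposition certifies tw(G) ≤ 3. For the lower bound: the 4 vertex sets {a,b,h}, {g}, {d}, {c,e,f,i} are disjoint, each induces a connected subgraph, and every pair is joined by at least one edge of G. Contracting each set to a single vertex therefore yields K_{4} as a minor, and since treewidth is minor-monotone, tw(G) ≥ tw(K_{4}) = 3. Hence tw(G) = 3 exactly.

3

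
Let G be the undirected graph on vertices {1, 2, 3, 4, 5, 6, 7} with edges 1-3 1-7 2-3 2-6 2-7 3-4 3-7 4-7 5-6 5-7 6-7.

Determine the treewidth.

2

A width-2 tree decomposition is:
Bags: B1 = {2, 3, 7}  B2 = {1, 3, 7}  B3 = {2, 6, 7}  B4 = {3, 4, 7}  B5 = {5, 6, 7}
Tree: B1–B2, B1–B3, B2–B4, B3–B5
The largest bag has 3 vertices, giving width 2; this decomposition certifies tw(G) ≤ 2. Conversely, {1, 3, 7} is a clique of size 3, and the vertices of any clique must share a bag in every tree decomposition; so some bag has ≥ 3 vertices and tw(G) ≥ 2. Hence tw(G) = 2 exactly.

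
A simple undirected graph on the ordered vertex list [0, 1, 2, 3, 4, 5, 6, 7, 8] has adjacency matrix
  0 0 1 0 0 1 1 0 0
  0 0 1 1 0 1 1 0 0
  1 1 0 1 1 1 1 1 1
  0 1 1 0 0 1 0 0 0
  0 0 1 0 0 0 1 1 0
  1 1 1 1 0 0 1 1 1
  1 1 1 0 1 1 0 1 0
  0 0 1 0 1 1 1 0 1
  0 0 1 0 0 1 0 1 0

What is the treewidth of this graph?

3

A width-3 tree decomposition is:
Bags: B1 = {2, 5, 6, 7}  B2 = {2, 5, 7, 8}  B3 = {0, 2, 5, 6}  B4 = {2, 4, 6, 7}  B5 = {1, 2, 5, 6}  B6 = {1, 2, 3, 5}
Tree: B1–B2, B1–B3, B1–B4, B3–B5, B5–B6
Every bag has size at most 4, so the width is 4 − 1 = 3 and tw(G) ≤ 3. Conversely, {2, 4, 6, 7} is a clique of size 4, and the vertices of any clique must share a bag in every tree decomposition; so some bag has ≥ 4 vertices and tw(G) ≥ 3. The upper and lower bounds meet at 3, so that is the treewidth.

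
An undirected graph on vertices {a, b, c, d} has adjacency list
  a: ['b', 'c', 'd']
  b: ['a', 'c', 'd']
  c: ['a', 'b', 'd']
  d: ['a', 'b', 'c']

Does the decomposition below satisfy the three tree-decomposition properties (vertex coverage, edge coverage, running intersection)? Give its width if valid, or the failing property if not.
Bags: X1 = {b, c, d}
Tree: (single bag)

A tree decomposition must satisfy three properties: every vertex lies in some bag; for every edge, both endpoints lie together in some bag; and for every vertex, the bags containing it form a connected subtree. Here vertex a appears in no bag, so the decomposition is invalid.

No — vertex a appears in no bag.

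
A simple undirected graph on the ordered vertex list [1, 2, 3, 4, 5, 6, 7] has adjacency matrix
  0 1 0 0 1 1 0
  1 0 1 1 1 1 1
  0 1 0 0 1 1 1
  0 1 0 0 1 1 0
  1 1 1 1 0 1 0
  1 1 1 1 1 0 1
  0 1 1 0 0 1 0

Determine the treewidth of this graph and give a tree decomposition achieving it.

Treewidth 3.
One optimal decomposition is:
Bags: B1 = {2, 3, 5, 6}  B2 = {1, 2, 5, 6}  B3 = {2, 3, 6, 7}  B4 = {2, 4, 5, 6}
Tree: B1–B2, B1–B3, B1–B4

Each bag holds 4 vertices, so the decomposition has width 3, which upper-bounds the treewidth. Conversely, {1, 2, 5, 6} is a clique of size 4, and the vertices of any clique must share a bag in every tree decomposition; so some bag has ≥ 4 vertices and tw(G) ≥ 3. The upper and lower bounds meet at 3, so that is the treewidth.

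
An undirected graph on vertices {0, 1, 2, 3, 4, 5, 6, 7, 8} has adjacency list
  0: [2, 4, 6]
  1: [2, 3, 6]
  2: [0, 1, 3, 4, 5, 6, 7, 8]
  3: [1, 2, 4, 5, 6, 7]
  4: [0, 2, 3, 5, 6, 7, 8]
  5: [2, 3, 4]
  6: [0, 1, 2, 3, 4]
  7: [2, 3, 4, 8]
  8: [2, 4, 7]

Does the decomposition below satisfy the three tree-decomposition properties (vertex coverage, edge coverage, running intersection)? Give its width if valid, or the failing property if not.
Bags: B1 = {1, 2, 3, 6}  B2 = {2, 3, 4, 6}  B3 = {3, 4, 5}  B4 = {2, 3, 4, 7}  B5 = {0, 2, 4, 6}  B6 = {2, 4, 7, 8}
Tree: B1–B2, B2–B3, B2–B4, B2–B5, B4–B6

A tree decomposition must satisfy three properties: every vertex lies in some bag; for every edge, both endpoints lie together in some bag; and for every vertex, the bags containing it form a connected subtree. Here edge (2,5) lies in no bag, so the decomposition is invalid.

No — edge (2,5) lies in no bag.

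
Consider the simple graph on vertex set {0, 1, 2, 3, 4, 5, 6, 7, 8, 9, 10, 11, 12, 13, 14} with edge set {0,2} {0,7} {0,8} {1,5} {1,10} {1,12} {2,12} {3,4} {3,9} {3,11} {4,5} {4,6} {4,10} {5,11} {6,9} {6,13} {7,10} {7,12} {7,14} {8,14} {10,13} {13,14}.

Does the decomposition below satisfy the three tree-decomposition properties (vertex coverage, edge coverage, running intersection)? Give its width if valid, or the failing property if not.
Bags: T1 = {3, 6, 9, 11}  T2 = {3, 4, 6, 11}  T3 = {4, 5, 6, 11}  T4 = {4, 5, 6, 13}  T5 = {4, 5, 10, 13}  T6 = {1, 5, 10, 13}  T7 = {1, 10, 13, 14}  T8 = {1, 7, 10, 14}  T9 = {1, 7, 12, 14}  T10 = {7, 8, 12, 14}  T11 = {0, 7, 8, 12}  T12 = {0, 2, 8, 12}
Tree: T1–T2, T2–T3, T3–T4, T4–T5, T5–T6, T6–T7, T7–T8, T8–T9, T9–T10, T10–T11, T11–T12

Yes; width 3.

Checking the three conditions: (i) the bags cover all of {0, 1, 2, 3, 4, 5, 6, 7, 8, 9, 10, 11, 12, 13, 14}; (ii) for each edge, some bag contains both endpoints; (iii) the bags containing any fixed vertex form a subtree. All hold, so the decomposition is valid with width 4 − 1 = 3.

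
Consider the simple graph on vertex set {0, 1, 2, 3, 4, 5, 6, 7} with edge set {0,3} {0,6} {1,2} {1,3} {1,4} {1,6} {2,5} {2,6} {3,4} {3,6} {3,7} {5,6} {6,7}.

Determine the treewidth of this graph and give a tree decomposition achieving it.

Treewidth 2.
One optimal decomposition is:
Bags: B1 = {1, 2, 6}  B2 = {1, 3, 6}  B3 = {0, 3, 6}  B4 = {1, 3, 4}  B5 = {3, 6, 7}  B6 = {2, 5, 6}
Tree: B1–B2, B2–B3, B2–B4, B3–B5, B1–B6

The largest bag has 3 vertices, giving width 2; this decomposition certifies tw(G) ≤ 2. Conversely, {1, 3, 4} is a clique of size 3, and the vertices of any clique must share a bag in every tree decomposition; so some bag has ≥ 3 vertices and tw(G) ≥ 2. Therefore the treewidth is 2.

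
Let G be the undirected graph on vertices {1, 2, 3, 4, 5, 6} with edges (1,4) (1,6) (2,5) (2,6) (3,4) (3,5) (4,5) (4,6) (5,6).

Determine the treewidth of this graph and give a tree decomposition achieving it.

Each bag holds 3 vertices, so the decomposition has width 2, which upper-bounds the treewidth. For the lower bound, the 3 vertices {2, 5, 6} are pairwise adjacent, and any tree decomposition puts a clique entirely inside one bag — forcing width ≥ 2. Hence tw(G) = 2 exactly.

Treewidth 2.
One such decomposition:
Bags: B1 = {4, 5, 6}  B2 = {2, 5, 6}  B3 = {3, 4, 5}  B4 = {1, 4, 6}
Tree: B1–B2, B1–B3, B1–B4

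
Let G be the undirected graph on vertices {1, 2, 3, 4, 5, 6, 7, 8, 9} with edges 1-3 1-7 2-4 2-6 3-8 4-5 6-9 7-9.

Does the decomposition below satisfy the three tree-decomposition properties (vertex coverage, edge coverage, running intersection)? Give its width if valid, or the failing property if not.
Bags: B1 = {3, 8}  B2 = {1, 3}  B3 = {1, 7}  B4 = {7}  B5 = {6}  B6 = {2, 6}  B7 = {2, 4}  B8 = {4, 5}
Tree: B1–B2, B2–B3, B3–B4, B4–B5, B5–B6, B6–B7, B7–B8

A tree decomposition must satisfy three properties: every vertex lies in some bag; for every edge, both endpoints lie together in some bag; and for every vertex, the bags containing it form a connected subtree. Here vertex 9 appears in no bag, so the decomposition is invalid.

No — vertex 9 appears in no bag.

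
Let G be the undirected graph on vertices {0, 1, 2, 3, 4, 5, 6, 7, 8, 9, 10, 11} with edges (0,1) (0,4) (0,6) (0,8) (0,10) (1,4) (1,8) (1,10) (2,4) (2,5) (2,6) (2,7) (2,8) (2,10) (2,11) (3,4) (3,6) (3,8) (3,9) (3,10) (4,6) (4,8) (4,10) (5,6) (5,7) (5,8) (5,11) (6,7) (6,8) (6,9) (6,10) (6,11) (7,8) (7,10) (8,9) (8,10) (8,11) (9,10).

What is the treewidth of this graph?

4

A width-4 tree decomposition is:
Bags: B1 = {0, 4, 6, 8, 10}  B2 = {0, 1, 4, 8, 10}  B3 = {3, 4, 6, 8, 10}  B4 = {2, 4, 6, 8, 10}  B5 = {2, 6, 7, 8, 10}  B6 = {3, 6, 8, 9, 10}  B7 = {2, 5, 6, 7, 8}  B8 = {2, 5, 6, 8, 11}
Tree: B1–B2, B1–B3, B1–B4, B4–B5, B3–B6, B5–B7, B7–B8
Every bag has size at most 5, so the width is 5 − 1 = 4 and tw(G) ≤ 4. On the other hand G contains the 5-clique {0, 1, 4, 8, 10}. A clique must lie in a single bag of any decomposition, so no decomposition can have width below 4. Combining the bounds, tw(G) = 4.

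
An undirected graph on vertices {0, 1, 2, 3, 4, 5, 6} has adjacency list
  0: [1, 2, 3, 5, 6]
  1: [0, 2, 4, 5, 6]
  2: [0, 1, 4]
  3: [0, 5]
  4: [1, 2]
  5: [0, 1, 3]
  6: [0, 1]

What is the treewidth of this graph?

A width-2 tree decomposition is:
Bags: B1 = {0, 1, 2}  B2 = {1, 2, 4}  B3 = {0, 1, 5}  B4 = {0, 3, 5}  B5 = {0, 1, 6}
Tree: B1–B2, B1–B3, B3–B4, B3–B5
Each bag holds 3 vertices, so the decomposition has width 2, which upper-bounds the treewidth. For the lower bound, the 3 vertices {0, 1, 2} are pairwise adjacent, and any tree decomposition puts a clique entirely inside one bag — forcing width ≥ 2. Combining the bounds, tw(G) = 2.

2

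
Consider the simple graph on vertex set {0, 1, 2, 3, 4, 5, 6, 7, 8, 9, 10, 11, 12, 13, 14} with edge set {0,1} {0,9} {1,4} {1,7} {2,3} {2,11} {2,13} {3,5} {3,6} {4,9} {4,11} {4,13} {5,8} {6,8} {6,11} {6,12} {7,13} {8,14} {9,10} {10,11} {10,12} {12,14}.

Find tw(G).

3

A width-3 tree decomposition is:
Bags: B1 = {0, 1, 7, 13}  B2 = {0, 1, 4, 13}  B3 = {0, 4, 9, 13}  B4 = {2, 4, 9, 13}  B5 = {2, 4, 9, 11}  B6 = {2, 9, 10, 11}  B7 = {2, 3, 10, 11}  B8 = {3, 6, 10, 11}  B9 = {3, 6, 10, 12}  B10 = {3, 5, 6, 12}  B11 = {5, 6, 8, 12}  B12 = {5, 8, 12, 14}
Tree: B1–B2, B2–B3, B3–B4, B4–B5, B5–B6, B6–B7, B7–B8, B8–B9, B9–B10, B10–B11, B11–B12
Each bag holds 4 vertices, so the decomposition has width 3, which upper-bounds the treewidth. For the lower bound: the 4 vertex sets {0,1,7}, {13}, {4}, {2,9,10,11} are disjoint, each induces a connected subgraph, and every pair is joined by at least one edge of G. Contracting each set to a single vertex therefore yields K_{4} as a minor, and since treewidth is minor-monotone, tw(G) ≥ tw(K_{4}) = 3. Hence tw(G) = 3 exactly.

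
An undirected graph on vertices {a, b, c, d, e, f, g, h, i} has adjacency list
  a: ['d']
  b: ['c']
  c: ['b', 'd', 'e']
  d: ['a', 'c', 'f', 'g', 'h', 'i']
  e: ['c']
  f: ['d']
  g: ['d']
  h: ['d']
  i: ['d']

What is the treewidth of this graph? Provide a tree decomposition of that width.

Treewidth 1.
One such decomposition:
Bags: B1 = {d, g}  B2 = {c, d}  B3 = {b, c}  B4 = {c, e}  B5 = {d, h}  B6 = {a, d}  B7 = {d, f}  B8 = {d, i}
Tree: B1–B2, B2–B3, B3–B4, B1–B5, B1–B6, B1–B7, B7–B8

Every bag has size at most 2, so the width is 2 − 1 = 1 and tw(G) ≤ 1. G has an edge, so its treewidth is at least 1. Hence tw(G) = 1 exactly.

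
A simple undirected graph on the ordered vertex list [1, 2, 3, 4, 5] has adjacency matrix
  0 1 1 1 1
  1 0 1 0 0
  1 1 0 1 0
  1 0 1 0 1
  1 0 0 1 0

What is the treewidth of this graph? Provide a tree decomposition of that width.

Treewidth 2.
Bags: B1 = {1, 3, 4}  B2 = {1, 2, 3}  B3 = {1, 4, 5}
Tree: B1–B2, B1–B3

Each bag holds 3 vertices, so the decomposition has width 2, which upper-bounds the treewidth. Conversely, {1, 2, 3} is a clique of size 3, and the vertices of any clique must share a bag in every tree decomposition; so some bag has ≥ 3 vertices and tw(G) ≥ 2. Hence tw(G) = 2 exactly.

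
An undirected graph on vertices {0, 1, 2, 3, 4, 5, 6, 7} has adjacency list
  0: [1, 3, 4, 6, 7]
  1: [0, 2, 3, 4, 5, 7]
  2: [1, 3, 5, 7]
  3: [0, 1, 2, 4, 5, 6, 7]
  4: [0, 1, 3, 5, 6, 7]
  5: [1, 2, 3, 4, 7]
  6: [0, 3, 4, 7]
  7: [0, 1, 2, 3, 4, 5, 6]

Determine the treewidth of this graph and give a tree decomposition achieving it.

Treewidth 4.
One optimal decomposition is:
Bags: B1 = {1, 3, 4, 5, 7}  B2 = {1, 2, 3, 5, 7}  B3 = {0, 1, 3, 4, 7}  B4 = {0, 3, 4, 6, 7}
Tree: B1–B2, B1–B3, B3–B4

The largest bag has 5 vertices, giving width 4; this decomposition certifies tw(G) ≤ 4. On the other hand G contains the 5-clique {1, 2, 3, 5, 7}. A clique must lie in a single bag of any decomposition, so no decomposition can have width below 4. The upper and lower bounds meet at 4, so that is the treewidth.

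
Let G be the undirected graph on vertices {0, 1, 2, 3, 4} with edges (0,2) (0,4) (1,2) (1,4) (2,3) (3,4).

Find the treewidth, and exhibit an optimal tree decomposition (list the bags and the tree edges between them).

Treewidth 2.
Bags: B1 = {1, 2, 4}  B2 = {0, 2, 4}  B3 = {2, 3, 4}
Tree: B1–B2, B2–B3

Every bag has size at most 3, so the width is 3 − 1 = 2 and tw(G) ≤ 2. Since 1–4–0–2–1 is a cycle in G, G is not acyclic. Forests are exactly the graphs of treewidth ≤ 1, so tw(G) ≥ 2. Hence tw(G) = 2 exactly.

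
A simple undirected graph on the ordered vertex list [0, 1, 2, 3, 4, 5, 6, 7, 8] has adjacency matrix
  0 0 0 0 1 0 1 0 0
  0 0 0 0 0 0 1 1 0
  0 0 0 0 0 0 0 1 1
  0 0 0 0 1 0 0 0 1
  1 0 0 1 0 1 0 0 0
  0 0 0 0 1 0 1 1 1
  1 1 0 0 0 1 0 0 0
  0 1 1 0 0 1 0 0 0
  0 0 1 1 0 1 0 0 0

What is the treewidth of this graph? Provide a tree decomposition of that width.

Treewidth 3.
Bags: B1 = {0, 1, 6, 7}  B2 = {0, 5, 6, 7}  B3 = {0, 4, 5, 7}  B4 = {2, 4, 5, 7}  B5 = {2, 4, 5, 8}  B6 = {2, 3, 4, 8}
Tree: B1–B2, B2–B3, B3–B4, B4–B5, B5–B6

The largest bag has 4 vertices, giving width 3; this decomposition certifies tw(G) ≤ 3. For the lower bound: the 4 vertex sets {0,1,6}, {7}, {5}, {2,3,4,8} are disjoint, each induces a connected subgraph, and every pair is joined by at least one edge of G. Contracting each set to a single vertex therefore yields K_{4} as a minor, and since treewidth is minor-monotone, tw(G) ≥ tw(K_{4}) = 3. Therefore the treewidth is 3.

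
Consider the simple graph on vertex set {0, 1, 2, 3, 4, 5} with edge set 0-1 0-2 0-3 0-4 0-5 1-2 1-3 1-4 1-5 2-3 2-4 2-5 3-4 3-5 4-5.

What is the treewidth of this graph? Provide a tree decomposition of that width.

Treewidth 5.
One such decomposition:
Bags: B1 = {0, 1, 2, 3, 4, 5}
Tree: (single bag)

A single bag containing all 6 vertices is trivially a valid decomposition of width 5. For the lower bound, the 6 vertices {0, 1, 2, 3, 4, 5} are pairwise adjacent, and any tree decomposition puts a clique entirely inside one bag — forcing width ≥ 5. Combining the bounds, tw(G) = 5.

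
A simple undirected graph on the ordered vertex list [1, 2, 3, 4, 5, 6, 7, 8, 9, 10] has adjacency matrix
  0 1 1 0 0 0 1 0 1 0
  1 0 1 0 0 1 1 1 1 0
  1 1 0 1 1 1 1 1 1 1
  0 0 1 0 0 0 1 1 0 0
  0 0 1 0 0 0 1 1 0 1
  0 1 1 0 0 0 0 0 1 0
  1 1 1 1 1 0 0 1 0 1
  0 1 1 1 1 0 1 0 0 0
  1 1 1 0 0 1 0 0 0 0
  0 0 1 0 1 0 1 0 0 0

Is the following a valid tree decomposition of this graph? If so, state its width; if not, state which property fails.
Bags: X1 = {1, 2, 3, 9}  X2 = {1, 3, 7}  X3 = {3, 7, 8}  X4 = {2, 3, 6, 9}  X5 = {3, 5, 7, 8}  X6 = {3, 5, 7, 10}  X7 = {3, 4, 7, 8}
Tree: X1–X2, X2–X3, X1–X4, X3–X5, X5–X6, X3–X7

No — edge (2,7) lies in no bag.

A tree decomposition must satisfy three properties: every vertex lies in some bag; for every edge, both endpoints lie together in some bag; and for every vertex, the bags containing it form a connected subtree. Here edge (2,7) lies in no bag, so the decomposition is invalid.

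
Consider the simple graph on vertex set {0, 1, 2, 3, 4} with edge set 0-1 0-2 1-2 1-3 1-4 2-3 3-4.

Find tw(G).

2

A width-2 tree decomposition is:
Bags: B1 = {1, 2, 3}  B2 = {0, 1, 2}  B3 = {1, 3, 4}
Tree: B1–B2, B1–B3
The largest bag has 3 vertices, giving width 2; this decomposition certifies tw(G) ≤ 2. For the lower bound, the 3 vertices {0, 1, 2} are pairwise adjacent, and any tree decomposition puts a clique entirely inside one bag — forcing width ≥ 2. Hence tw(G) = 2 exactly.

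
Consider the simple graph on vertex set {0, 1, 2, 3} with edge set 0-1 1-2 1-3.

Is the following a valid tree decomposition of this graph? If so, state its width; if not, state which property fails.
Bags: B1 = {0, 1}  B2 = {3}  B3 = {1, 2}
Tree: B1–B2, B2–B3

A tree decomposition must satisfy three properties: every vertex lies in some bag; for every edge, both endpoints lie together in some bag; and for every vertex, the bags containing it form a connected subtree. Here edge (1,3) lies in no bag, so the decomposition is invalid.

No — edge (1,3) lies in no bag.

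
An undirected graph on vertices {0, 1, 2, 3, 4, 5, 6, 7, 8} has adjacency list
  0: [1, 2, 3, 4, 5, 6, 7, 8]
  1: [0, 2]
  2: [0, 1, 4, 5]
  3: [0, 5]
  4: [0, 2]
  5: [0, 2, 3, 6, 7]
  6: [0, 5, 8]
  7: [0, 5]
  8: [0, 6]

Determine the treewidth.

A width-2 tree decomposition is:
Bags: B1 = {0, 2, 4}  B2 = {0, 2, 5}  B3 = {0, 1, 2}  B4 = {0, 5, 6}  B5 = {0, 6, 8}  B6 = {0, 5, 7}  B7 = {0, 3, 5}
Tree: B1–B2, B1–B3, B2–B4, B4–B5, B4–B6, B2–B7
The largest bag has 3 vertices, giving width 2; this decomposition certifies tw(G) ≤ 2. For the lower bound, the 3 vertices {0, 6, 8} are pairwise adjacent, and any tree decomposition puts a clique entirely inside one bag — forcing width ≥ 2. Combining the bounds, tw(G) = 2.

2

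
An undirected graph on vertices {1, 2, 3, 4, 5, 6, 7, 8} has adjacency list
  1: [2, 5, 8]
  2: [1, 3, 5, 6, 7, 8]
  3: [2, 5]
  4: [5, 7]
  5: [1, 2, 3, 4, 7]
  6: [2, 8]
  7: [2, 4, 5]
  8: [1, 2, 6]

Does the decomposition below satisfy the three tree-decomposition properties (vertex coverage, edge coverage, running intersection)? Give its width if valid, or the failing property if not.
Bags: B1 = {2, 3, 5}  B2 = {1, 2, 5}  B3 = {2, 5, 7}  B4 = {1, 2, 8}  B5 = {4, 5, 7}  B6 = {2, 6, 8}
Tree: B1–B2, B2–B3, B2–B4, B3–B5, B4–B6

Yes; width 2.

Vertex coverage: the bags together contain {1, 2, 3, 4, 5, 6, 7, 8}, the full vertex set. Edge coverage: each edge of G has both endpoints in at least one bag. Running intersection: for every vertex, the bags containing it form a connected subtree. All three properties hold, so this is a valid tree decomposition of width max|bag| − 1 = 2, and hence tw(G) ≤ 2.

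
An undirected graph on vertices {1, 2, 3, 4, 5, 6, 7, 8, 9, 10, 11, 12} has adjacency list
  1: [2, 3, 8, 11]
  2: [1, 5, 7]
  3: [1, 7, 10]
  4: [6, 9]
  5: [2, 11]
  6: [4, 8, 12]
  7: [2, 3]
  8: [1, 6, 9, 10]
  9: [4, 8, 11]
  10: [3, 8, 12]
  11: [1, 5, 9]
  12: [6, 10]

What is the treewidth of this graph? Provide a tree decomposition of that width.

The largest bag has 4 vertices, giving width 3; this decomposition certifies tw(G) ≤ 3. For the lower bound: the 4 vertex sets {4,6,12}, {10}, {8}, {1,3,9,11} are disjoint, each induces a connected subgraph, and every pair is joined by at least one edge of G. Contracting each set to a single vertex therefore yields K_{4} as a minor, and since treewidth is minor-monotone, tw(G) ≥ tw(K_{4}) = 3. Combining the bounds, tw(G) = 3.

Treewidth 3.
One such decomposition:
Bags: B1 = {4, 6, 10, 12}  B2 = {4, 6, 8, 10}  B3 = {4, 8, 9, 10}  B4 = {3, 8, 9, 10}  B5 = {1, 3, 8, 9}  B6 = {1, 3, 9, 11}  B7 = {1, 3, 7, 11}  B8 = {1, 2, 7, 11}  B9 = {2, 5, 7, 11}
Tree: B1–B2, B2–B3, B3–B4, B4–B5, B5–B6, B6–B7, B7–B8, B8–B9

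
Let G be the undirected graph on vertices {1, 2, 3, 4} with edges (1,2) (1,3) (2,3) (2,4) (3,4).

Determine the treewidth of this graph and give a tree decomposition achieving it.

Treewidth 2.
One such decomposition:
Bags: B1 = {2, 3, 4}  B2 = {1, 2, 3}
Tree: B1–B2

Each bag holds 3 vertices, so the decomposition has width 2, which upper-bounds the treewidth. On the other hand G contains the 3-clique {1, 2, 3}. A clique must lie in a single bag of any decomposition, so no decomposition can have width below 2. Therefore the treewidth is 2.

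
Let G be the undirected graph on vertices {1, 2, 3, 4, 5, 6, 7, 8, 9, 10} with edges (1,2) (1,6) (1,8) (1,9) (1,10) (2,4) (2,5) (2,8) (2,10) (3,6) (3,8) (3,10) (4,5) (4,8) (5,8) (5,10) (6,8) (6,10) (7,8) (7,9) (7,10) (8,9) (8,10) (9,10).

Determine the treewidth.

A width-3 tree decomposition is:
Bags: B1 = {1, 2, 8, 10}  B2 = {1, 6, 8, 10}  B3 = {2, 5, 8, 10}  B4 = {2, 4, 5, 8}  B5 = {1, 8, 9, 10}  B6 = {7, 8, 9, 10}  B7 = {3, 6, 8, 10}
Tree: B1–B2, B1–B3, B3–B4, B2–B5, B5–B6, B2–B7
Each bag holds 4 vertices, so the decomposition has width 3, which upper-bounds the treewidth. On the other hand G contains the 4-clique {1, 8, 9, 10}. A clique must lie in a single bag of any decomposition, so no decomposition can have width below 3. Therefore the treewidth is 3.

3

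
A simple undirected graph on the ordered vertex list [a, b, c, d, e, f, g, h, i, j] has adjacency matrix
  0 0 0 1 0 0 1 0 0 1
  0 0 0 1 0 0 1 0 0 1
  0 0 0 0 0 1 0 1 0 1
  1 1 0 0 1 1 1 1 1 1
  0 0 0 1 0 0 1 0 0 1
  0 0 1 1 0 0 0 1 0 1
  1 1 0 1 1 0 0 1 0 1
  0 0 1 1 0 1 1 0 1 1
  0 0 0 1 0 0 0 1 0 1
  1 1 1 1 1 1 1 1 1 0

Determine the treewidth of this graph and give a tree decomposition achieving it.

Treewidth 3.
One such decomposition:
Bags: B1 = {b, d, g, j}  B2 = {d, g, h, j}  B3 = {a, d, g, j}  B4 = {d, f, h, j}  B5 = {d, h, i, j}  B6 = {c, f, h, j}  B7 = {d, e, g, j}
Tree: B1–B2, B2–B3, B2–B4, B4–B5, B4–B6, B1–B7

Each bag holds 4 vertices, so the decomposition has width 3, which upper-bounds the treewidth. For the lower bound, the 4 vertices {d, e, g, j} are pairwise adjacent, and any tree decomposition puts a clique entirely inside one bag — forcing width ≥ 3. Therefore the treewidth is 3.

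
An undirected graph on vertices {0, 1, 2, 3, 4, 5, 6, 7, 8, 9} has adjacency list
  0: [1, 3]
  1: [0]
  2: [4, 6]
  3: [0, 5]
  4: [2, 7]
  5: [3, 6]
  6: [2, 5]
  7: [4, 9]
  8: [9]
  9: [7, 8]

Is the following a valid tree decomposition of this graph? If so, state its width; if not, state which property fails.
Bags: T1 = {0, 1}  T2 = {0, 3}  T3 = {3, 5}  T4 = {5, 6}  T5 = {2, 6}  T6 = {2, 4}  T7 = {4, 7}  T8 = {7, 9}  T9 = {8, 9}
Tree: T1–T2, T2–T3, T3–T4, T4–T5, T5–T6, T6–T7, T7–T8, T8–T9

Vertex coverage: the bags together contain {0, 1, 2, 3, 4, 5, 6, 7, 8, 9}, the full vertex set. Edge coverage: each edge of G has both endpoints in at least one bag. Running intersection: for every vertex, the bags containing it form a connected subtree. All three properties hold, so this is a valid tree decomposition of width max|bag| − 1 = 1, and hence tw(G) ≤ 1.

Yes; width 1.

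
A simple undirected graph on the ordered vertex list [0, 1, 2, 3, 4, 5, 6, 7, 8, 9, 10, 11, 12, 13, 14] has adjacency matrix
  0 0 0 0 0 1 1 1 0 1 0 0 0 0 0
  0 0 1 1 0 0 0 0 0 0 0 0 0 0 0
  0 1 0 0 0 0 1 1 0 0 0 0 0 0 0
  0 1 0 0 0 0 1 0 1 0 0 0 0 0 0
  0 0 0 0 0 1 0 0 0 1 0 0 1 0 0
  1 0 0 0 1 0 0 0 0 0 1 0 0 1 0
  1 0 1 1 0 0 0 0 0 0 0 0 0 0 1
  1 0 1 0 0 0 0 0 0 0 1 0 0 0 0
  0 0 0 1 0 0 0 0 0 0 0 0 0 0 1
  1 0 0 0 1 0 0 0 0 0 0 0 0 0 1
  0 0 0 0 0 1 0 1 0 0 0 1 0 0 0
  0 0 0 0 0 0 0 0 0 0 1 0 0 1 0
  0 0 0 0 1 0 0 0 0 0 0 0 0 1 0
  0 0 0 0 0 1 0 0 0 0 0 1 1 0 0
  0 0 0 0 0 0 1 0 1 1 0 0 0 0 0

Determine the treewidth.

A width-3 tree decomposition is:
Bags: B1 = {1, 2, 3, 8}  B2 = {2, 3, 6, 8}  B3 = {2, 6, 8, 14}  B4 = {2, 6, 7, 14}  B5 = {0, 6, 7, 14}  B6 = {0, 7, 9, 14}  B7 = {0, 7, 9, 10}  B8 = {0, 5, 9, 10}  B9 = {4, 5, 9, 10}  B10 = {4, 5, 10, 11}  B11 = {4, 5, 11, 13}  B12 = {4, 11, 12, 13}
Tree: B1–B2, B2–B3, B3–B4, B4–B5, B5–B6, B6–B7, B7–B8, B8–B9, B9–B10, B10–B11, B11–B12
Every bag has size at most 4, so the width is 4 − 1 = 3 and tw(G) ≤ 3. For the lower bound: the 4 vertex sets {1,3,8}, {2}, {6}, {0,7,9,14} are disjoint, each induces a connected subgraph, and every pair is joined by at least one edge of G. Contracting each set to a single vertex therefore yields K_{4} as a minor, and since treewidth is minor-monotone, tw(G) ≥ tw(K_{4}) = 3. Therefore the treewidth is 3.

3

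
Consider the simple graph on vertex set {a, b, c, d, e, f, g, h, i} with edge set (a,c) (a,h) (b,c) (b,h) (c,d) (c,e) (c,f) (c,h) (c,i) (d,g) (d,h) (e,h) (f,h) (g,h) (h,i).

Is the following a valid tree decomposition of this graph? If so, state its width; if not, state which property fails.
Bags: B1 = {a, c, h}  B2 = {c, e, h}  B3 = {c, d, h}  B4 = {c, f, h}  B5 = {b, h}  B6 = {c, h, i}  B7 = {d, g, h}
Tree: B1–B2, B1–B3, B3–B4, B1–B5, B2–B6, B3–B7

A tree decomposition must satisfy three properties: every vertex lies in some bag; for every edge, both endpoints lie together in some bag; and for every vertex, the bags containing it form a connected subtree. Here edge (c,b) lies in no bag, so the decomposition is invalid.

No — edge (c,b) lies in no bag.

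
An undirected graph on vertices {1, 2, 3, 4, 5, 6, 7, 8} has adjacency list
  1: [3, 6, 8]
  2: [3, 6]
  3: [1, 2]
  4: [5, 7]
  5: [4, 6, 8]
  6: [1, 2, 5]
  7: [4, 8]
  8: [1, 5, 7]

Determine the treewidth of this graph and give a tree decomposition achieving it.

Every bag has size at most 3, so the width is 3 − 1 = 2 and tw(G) ≤ 2. The edges 7–4–5–8–7 form a cycle, so G is not a tree and its treewidth is at least 2. Therefore the treewidth is 2.

Treewidth 2.
One optimal decomposition is:
Bags: B1 = {4, 7, 8}  B2 = {4, 5, 8}  B3 = {1, 5, 8}  B4 = {1, 5, 6}  B5 = {1, 3, 6}  B6 = {2, 3, 6}
Tree: B1–B2, B2–B3, B3–B4, B4–B5, B5–B6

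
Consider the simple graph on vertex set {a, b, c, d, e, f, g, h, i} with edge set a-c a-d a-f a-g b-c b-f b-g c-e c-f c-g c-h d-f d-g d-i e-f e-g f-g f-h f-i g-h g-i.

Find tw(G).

A width-3 tree decomposition is:
Bags: B1 = {c, f, g, h}  B2 = {a, c, f, g}  B3 = {a, d, f, g}  B4 = {c, e, f, g}  B5 = {b, c, f, g}  B6 = {d, f, g, i}
Tree: B1–B2, B2–B3, B1–B4, B1–B5, B3–B6
Each bag holds 4 vertices, so the decomposition has width 3, which upper-bounds the treewidth. On the other hand G contains the 4-clique {a, d, f, g}. A clique must lie in a single bag of any decomposition, so no decomposition can have width below 3. The upper and lower bounds meet at 3, so that is the treewidth.

3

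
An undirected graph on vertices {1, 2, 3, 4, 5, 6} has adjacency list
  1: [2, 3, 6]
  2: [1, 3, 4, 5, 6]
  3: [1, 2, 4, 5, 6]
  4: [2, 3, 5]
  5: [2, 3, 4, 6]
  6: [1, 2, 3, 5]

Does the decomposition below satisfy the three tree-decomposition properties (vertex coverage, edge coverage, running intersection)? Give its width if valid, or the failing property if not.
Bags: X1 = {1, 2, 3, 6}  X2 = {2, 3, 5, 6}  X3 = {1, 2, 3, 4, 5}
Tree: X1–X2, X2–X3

No — bags containing vertex 1 are not connected in the tree.

A tree decomposition must satisfy three properties: every vertex lies in some bag; for every edge, both endpoints lie together in some bag; and for every vertex, the bags containing it form a connected subtree. Here bags containing vertex 1 are not connected in the tree, so the decomposition is invalid.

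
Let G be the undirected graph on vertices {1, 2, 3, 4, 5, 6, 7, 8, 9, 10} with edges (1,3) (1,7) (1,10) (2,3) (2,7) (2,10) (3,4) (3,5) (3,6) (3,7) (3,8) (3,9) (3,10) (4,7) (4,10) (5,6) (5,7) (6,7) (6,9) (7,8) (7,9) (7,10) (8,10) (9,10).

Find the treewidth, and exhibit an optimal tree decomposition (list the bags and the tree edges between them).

The largest bag has 4 vertices, giving width 3; this decomposition certifies tw(G) ≤ 3. For the lower bound, the 4 vertices {1, 3, 7, 10} are pairwise adjacent, and any tree decomposition puts a clique entirely inside one bag — forcing width ≥ 3. Therefore the treewidth is 3.

Treewidth 3.
Bags: B1 = {3, 5, 6, 7}  B2 = {3, 6, 7, 9}  B3 = {3, 7, 9, 10}  B4 = {2, 3, 7, 10}  B5 = {1, 3, 7, 10}  B6 = {3, 7, 8, 10}  B7 = {3, 4, 7, 10}
Tree: B1–B2, B2–B3, B3–B4, B4–B5, B5–B6, B4–B7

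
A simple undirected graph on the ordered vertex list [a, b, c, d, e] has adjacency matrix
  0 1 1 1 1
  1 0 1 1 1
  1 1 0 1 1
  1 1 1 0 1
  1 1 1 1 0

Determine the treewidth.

A width-4 tree decomposition is:
Bags: B1 = {a, b, c, d, e}
Tree: (single bag)
With just one bag of size 5, the width is 5 − 1 = 4, so tw(G) ≤ 4. For the lower bound, the 5 vertices {a, b, c, d, e} are pairwise adjacent, and any tree decomposition puts a clique entirely inside one bag — forcing width ≥ 4. Therefore the treewidth is 4.

4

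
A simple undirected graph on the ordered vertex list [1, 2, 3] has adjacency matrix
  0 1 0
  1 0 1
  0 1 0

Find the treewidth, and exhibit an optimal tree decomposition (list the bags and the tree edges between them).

Treewidth 1.
One such decomposition:
Bags: B1 = {1, 2}  B2 = {2, 3}
Tree: B1–B2

The largest bag has 2 vertices, giving width 1; this decomposition certifies tw(G) ≤ 1. Since G has at least one edge (e.g. 2–1), it is not an edgeless graph, so tw(G) ≥ 1. The upper and lower bounds meet at 1, so that is the treewidth.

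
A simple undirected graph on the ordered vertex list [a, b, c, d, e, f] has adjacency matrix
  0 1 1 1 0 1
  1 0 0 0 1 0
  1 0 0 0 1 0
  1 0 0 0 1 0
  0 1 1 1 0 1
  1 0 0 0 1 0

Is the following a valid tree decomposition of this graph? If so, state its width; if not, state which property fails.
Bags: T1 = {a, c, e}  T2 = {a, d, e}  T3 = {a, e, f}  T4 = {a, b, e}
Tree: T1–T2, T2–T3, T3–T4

Vertex coverage: the bags together contain {a, b, c, d, e, f}, the full vertex set. Edge coverage: each edge of G has both endpoints in at least one bag. Running intersection: for every vertex, the bags containing it form a connected subtree. All three properties hold, so this is a valid tree decomposition of width max|bag| − 1 = 2, and hence tw(G) ≤ 2.

Yes; width 2.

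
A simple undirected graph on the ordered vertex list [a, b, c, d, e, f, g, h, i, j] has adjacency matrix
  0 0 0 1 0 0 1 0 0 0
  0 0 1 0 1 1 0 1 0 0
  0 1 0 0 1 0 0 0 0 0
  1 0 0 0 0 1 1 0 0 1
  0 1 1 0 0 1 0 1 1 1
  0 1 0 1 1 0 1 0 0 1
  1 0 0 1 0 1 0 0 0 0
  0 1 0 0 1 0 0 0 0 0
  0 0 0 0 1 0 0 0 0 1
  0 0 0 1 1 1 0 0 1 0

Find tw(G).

2

A width-2 tree decomposition is:
Bags: B1 = {d, f, g}  B2 = {d, f, j}  B3 = {e, f, j}  B4 = {b, e, f}  B5 = {e, i, j}  B6 = {a, d, g}  B7 = {b, c, e}  B8 = {b, e, h}
Tree: B1–B2, B2–B3, B3–B4, B3–B5, B1–B6, B4–B7, B4–B8
The largest bag has 3 vertices, giving width 2; this decomposition certifies tw(G) ≤ 2. For the lower bound, the 3 vertices {d, f, g} are pairwise adjacent, and any tree decomposition puts a clique entirely inside one bag — forcing width ≥ 2. The upper and lower bounds meet at 2, so that is the treewidth.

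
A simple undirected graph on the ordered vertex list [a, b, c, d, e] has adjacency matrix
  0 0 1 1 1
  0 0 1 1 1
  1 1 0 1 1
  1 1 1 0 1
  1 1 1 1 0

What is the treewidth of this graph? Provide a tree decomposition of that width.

Every bag has size at most 4, so the width is 4 − 1 = 3 and tw(G) ≤ 3. Conversely, {a, c, d, e} is a clique of size 4, and the vertices of any clique must share a bag in every tree decomposition; so some bag has ≥ 4 vertices and tw(G) ≥ 3. Hence tw(G) = 3 exactly.

Treewidth 3.
Bags: B1 = {b, c, d, e}  B2 = {a, c, d, e}
Tree: B1–B2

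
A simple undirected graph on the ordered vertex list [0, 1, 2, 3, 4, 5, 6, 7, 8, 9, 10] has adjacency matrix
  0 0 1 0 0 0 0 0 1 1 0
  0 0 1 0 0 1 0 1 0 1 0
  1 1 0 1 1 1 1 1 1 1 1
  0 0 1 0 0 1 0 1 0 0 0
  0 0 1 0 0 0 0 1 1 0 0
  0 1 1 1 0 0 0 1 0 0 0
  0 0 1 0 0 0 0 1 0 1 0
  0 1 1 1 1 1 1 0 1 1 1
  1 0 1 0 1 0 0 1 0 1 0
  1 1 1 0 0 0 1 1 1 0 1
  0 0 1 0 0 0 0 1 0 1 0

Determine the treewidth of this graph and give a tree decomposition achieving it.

Every bag has size at most 4, so the width is 4 − 1 = 3 and tw(G) ≤ 3. Conversely, {0, 2, 8, 9} is a clique of size 4, and the vertices of any clique must share a bag in every tree decomposition; so some bag has ≥ 4 vertices and tw(G) ≥ 3. The upper and lower bounds meet at 3, so that is the treewidth.

Treewidth 3.
One such decomposition:
Bags: B1 = {2, 7, 8, 9}  B2 = {1, 2, 7, 9}  B3 = {2, 4, 7, 8}  B4 = {0, 2, 8, 9}  B5 = {2, 6, 7, 9}  B6 = {1, 2, 5, 7}  B7 = {2, 3, 5, 7}  B8 = {2, 7, 9, 10}
Tree: B1–B2, B1–B3, B1–B4, B1–B5, B2–B6, B6–B7, B2–B8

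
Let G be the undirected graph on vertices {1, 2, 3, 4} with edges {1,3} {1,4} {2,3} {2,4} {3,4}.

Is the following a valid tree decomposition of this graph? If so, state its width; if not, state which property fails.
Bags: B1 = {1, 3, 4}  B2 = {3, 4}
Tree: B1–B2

No — vertex 2 appears in no bag.

A tree decomposition must satisfy three properties: every vertex lies in some bag; for every edge, both endpoints lie together in some bag; and for every vertex, the bags containing it form a connected subtree. Here vertex 2 appears in no bag, so the decomposition is invalid.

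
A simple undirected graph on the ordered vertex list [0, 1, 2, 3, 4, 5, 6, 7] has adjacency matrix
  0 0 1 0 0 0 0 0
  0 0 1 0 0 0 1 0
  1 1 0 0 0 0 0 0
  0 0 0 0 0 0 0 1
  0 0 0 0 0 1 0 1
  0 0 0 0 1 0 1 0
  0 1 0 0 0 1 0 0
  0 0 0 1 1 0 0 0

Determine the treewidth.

A width-1 tree decomposition is:
Bags: B1 = {3, 7}  B2 = {4, 7}  B3 = {4, 5}  B4 = {5, 6}  B5 = {1, 6}  B6 = {1, 2}  B7 = {0, 2}
Tree: B1–B2, B2–B3, B3–B4, B4–B5, B5–B6, B6–B7
Each bag holds 2 vertices, so the decomposition has width 1, which upper-bounds the treewidth. Since G has at least one edge (e.g. 3–7), it is not an edgeless graph, so tw(G) ≥ 1. Hence tw(G) = 1 exactly.

1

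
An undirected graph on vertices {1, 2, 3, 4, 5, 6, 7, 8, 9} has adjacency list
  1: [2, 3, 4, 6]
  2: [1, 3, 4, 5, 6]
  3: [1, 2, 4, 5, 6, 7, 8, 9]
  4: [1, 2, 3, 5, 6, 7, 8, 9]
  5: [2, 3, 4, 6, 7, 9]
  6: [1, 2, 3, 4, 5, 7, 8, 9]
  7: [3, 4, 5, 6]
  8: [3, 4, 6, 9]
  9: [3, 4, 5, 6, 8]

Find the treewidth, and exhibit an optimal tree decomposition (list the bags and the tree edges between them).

Treewidth 4.
One such decomposition:
Bags: B1 = {2, 3, 4, 5, 6}  B2 = {3, 4, 5, 6, 7}  B3 = {3, 4, 5, 6, 9}  B4 = {3, 4, 6, 8, 9}  B5 = {1, 2, 3, 4, 6}
Tree: B1–B2, B1–B3, B3–B4, B1–B5

Every bag has size at most 5, so the width is 5 − 1 = 4 and tw(G) ≤ 4. For the lower bound, the 5 vertices {3, 4, 6, 8, 9} are pairwise adjacent, and any tree decomposition puts a clique entirely inside one bag — forcing width ≥ 4. Therefore the treewidth is 4.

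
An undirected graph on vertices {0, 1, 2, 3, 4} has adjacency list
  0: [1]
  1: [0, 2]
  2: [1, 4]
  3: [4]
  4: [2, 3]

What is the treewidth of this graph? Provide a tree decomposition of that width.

Treewidth 1.
One such decomposition:
Bags: B1 = {3, 4}  B2 = {2, 4}  B3 = {1, 2}  B4 = {0, 1}
Tree: B1–B2, B2–B3, B3–B4

The largest bag has 2 vertices, giving width 1; this decomposition certifies tw(G) ≤ 1. Any graph with an edge has treewidth ≥ 1, and G has the edge 3–4. Hence tw(G) = 1 exactly.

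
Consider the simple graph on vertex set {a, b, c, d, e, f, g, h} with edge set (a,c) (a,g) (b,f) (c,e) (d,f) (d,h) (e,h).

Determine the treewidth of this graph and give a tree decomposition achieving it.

Treewidth 1.
One optimal decomposition is:
Bags: B1 = {b, f}  B2 = {d, f}  B3 = {d, h}  B4 = {e, h}  B5 = {c, e}  B6 = {a, c}  B7 = {a, g}
Tree: B1–B2, B2–B3, B3–B4, B4–B5, B5–B6, B6–B7

The largest bag has 2 vertices, giving width 1; this decomposition certifies tw(G) ≤ 1. Any graph with an edge has treewidth ≥ 1, and G has the edge b–f. Therefore the treewidth is 1.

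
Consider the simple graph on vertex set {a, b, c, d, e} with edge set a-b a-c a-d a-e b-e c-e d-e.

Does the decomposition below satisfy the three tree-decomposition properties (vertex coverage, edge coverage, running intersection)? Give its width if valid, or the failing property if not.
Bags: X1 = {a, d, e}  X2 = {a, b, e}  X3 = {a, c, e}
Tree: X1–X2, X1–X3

Checking the three conditions: (i) the bags cover all of {a, b, c, d, e}; (ii) for each edge, some bag contains both endpoints; (iii) the bags containing any fixed vertex form a subtree. All hold, so the decomposition is valid with width 3 − 1 = 2.

Yes; width 2.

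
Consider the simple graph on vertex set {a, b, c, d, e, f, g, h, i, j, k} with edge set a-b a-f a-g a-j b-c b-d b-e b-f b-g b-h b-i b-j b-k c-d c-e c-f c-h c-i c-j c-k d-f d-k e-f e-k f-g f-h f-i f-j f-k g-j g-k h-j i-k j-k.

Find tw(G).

4

A width-4 tree decomposition is:
Bags: B1 = {b, c, d, f, k}  B2 = {b, c, f, j, k}  B3 = {b, f, g, j, k}  B4 = {b, c, e, f, k}  B5 = {a, b, f, g, j}  B6 = {b, c, f, i, k}  B7 = {b, c, f, h, j}
Tree: B1–B2, B2–B3, B2–B4, B3–B5, B4–B6, B2–B7
Every bag has size at most 5, so the width is 5 − 1 = 4 and tw(G) ≤ 4. On the other hand G contains the 5-clique {b, c, f, h, j}. A clique must lie in a single bag of any decomposition, so no decomposition can have width below 4. Hence tw(G) = 4 exactly.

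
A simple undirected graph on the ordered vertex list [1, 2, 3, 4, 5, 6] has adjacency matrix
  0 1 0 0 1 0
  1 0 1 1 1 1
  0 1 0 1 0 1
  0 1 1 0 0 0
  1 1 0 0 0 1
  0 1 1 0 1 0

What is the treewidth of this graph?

2

A width-2 tree decomposition is:
Bags: B1 = {2, 3, 6}  B2 = {2, 3, 4}  B3 = {2, 5, 6}  B4 = {1, 2, 5}
Tree: B1–B2, B1–B3, B3–B4
The largest bag has 3 vertices, giving width 2; this decomposition certifies tw(G) ≤ 2. Conversely, {1, 2, 5} is a clique of size 3, and the vertices of any clique must share a bag in every tree decomposition; so some bag has ≥ 3 vertices and tw(G) ≥ 2. Combining the bounds, tw(G) = 2.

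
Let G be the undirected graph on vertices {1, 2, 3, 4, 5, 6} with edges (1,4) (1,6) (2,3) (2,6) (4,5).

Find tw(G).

A width-1 tree decomposition is:
Bags: B1 = {2, 3}  B2 = {2, 6}  B3 = {1, 6}  B4 = {1, 4}  B5 = {4, 5}
Tree: B1–B2, B2–B3, B3–B4, B4–B5
Every bag has size at most 2, so the width is 2 − 1 = 1 and tw(G) ≤ 1. Since G has at least one edge (e.g. 3–2), it is not an edgeless graph, so tw(G) ≥ 1. Combining the bounds, tw(G) = 1.

1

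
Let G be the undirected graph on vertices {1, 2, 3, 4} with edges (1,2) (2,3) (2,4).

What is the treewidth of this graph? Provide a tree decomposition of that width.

Treewidth 1.
One optimal decomposition is:
Bags: B1 = {1, 2}  B2 = {2, 4}  B3 = {2, 3}
Tree: B1–B2, B1–B3

Each bag holds 2 vertices, so the decomposition has width 1, which upper-bounds the treewidth. G has an edge, so its treewidth is at least 1. The upper and lower bounds meet at 1, so that is the treewidth.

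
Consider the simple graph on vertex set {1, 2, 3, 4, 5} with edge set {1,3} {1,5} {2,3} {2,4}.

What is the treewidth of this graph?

1

A width-1 tree decomposition is:
Bags: B1 = {1, 5}  B2 = {1, 3}  B3 = {2, 3}  B4 = {2, 4}
Tree: B1–B2, B2–B3, B3–B4
Each bag holds 2 vertices, so the decomposition has width 1, which upper-bounds the treewidth. G has an edge, so its treewidth is at least 1. Hence tw(G) = 1 exactly.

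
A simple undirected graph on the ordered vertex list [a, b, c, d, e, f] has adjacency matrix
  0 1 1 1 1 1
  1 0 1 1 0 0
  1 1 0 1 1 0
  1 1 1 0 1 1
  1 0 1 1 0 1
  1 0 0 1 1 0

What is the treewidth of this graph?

3

A width-3 tree decomposition is:
Bags: B1 = {a, c, d, e}  B2 = {a, d, e, f}  B3 = {a, b, c, d}
Tree: B1–B2, B1–B3
Each bag holds 4 vertices, so the decomposition has width 3, which upper-bounds the treewidth. For the lower bound, the 4 vertices {a, c, d, e} are pairwise adjacent, and any tree decomposition puts a clique entirely inside one bag — forcing width ≥ 3. Hence tw(G) = 3 exactly.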